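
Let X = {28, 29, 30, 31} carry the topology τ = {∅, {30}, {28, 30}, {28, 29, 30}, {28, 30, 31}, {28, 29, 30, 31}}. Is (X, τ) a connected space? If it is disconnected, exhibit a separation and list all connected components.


(X, τ) is connected.

Find clopen sets (U ∈ τ with X ∖ U ∈ τ):
  U = ∅, X ∖ U = {28, 29, 30, 31} — both open, so U is clopen.
  U = {28, 29, 30, 31}, X ∖ U = ∅ — both open, so U is clopen.
Only trivial clopens (∅ and X) exist, so (X, τ) is connected.
Compute connected components by grouping points that agree on all clopens:
  component: {28, 29, 30, 31}


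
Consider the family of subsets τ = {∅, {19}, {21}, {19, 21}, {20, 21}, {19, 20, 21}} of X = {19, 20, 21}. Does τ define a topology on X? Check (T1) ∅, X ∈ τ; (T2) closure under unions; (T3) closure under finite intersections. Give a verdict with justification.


τ IS a topology on X.

Axiom (T1): ∅ ∈ τ? Yes; X ∈ τ? Yes.
Axiom (T2/T3): check pairwise unions and intersections of members of τ.
All pairwise intersections and unions checked — each lies in τ. Therefore τ satisfies (T1), (T2), (T3): it IS a topology on X.


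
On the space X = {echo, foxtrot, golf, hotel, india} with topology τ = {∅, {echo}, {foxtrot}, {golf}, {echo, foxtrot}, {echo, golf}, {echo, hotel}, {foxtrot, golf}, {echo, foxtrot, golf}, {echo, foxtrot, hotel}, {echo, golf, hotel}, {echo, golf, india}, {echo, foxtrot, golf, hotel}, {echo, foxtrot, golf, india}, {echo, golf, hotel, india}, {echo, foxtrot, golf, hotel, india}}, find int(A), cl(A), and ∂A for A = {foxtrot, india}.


int(A) = {foxtrot}, cl(A) = {foxtrot, india}, ∂A = {india}.

Closed sets in (X, τ) are complements of opens:
  closed(X, τ) = {∅, {foxtrot}, {hotel}, {india}, {foxtrot, hotel}, {foxtrot, india}, {golf, india}, {hotel, india}, {echo, hotel, india}, {foxtrot, golf, india}, {foxtrot, hotel, india}, {golf, hotel, india}, {echo, foxtrot, hotel, india}, {echo, golf, hotel, india}, {foxtrot, golf, hotel, india}, {echo, foxtrot, golf, hotel, india}}.
int(A) = ⋃ {U ∈ τ : U ⊆ A}. Opens contained in A: ∅, {foxtrot}.
Taking the union of these: int(A) = {foxtrot}.
cl(A) = ⋂ {C closed : A ⊆ C}. Closed sets containing A: {foxtrot, india}, {foxtrot, golf, india}, {foxtrot, hotel, india}, {echo, foxtrot, hotel, india}, {foxtrot, golf, hotel, india}, {echo, foxtrot, golf, hotel, india}.
Intersecting these: cl(A) = {foxtrot, india}.
∂A = cl(A) ∖ int(A) = {foxtrot, india} ∖ {foxtrot} = {india}.


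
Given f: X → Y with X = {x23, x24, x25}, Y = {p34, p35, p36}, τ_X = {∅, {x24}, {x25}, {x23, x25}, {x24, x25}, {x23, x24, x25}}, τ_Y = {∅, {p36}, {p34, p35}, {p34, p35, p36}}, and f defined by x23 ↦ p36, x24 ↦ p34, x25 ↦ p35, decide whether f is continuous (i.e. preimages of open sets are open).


f is NOT continuous.

Compute f^{-1}(U) for each U ∈ τ_Y:
  U = ∅: f^{-1}(U) = ∅ ∈ τ_X ✓.
  U = {p36}: f^{-1}(U) = {x23} ∉ τ_X ✗.
  U = {p34, p35}: f^{-1}(U) = {x24, x25} ∈ τ_X ✓.
  U = {p34, p35, p36}: f^{-1}(U) = {x23, x24, x25} ∈ τ_X ✓.
Found U = {p36} with f^{-1}(U) = {x23} not in τ_X. Therefore f is NOT continuous.


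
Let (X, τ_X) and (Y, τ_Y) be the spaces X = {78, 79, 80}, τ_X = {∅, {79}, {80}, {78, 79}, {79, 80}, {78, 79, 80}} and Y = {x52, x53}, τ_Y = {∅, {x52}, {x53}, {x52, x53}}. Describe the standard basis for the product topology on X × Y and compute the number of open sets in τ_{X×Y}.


Basis B = {∅ × ∅, {79} × {x52}, {79} × {x53}, {80} × {x52}, {80} × {x53}, {78, 79} × {x52}, {78, 79} × {x53}, {79} × {x52, x53}, {79, 80} × {x52}, {79, 80} × {x53}, {80} × {x52, x53}, {78, 79, 80} × {x52}, {78, 79, 80} × {x53}, {78, 79} × {x52, x53}, {79, 80} × {x52, x53}, {78, 79, 80} × {x52, x53}}; |τ_{X×Y}| = 36.

Enumerate products U × V with U ∈ τ_X, V ∈ τ_Y (deduplicated):
  ∅ × ∅ = {} (∅)
  {79} × {x52} = {(79,x52)}
  {79} × {x53} = {(79,x53)}
  {80} × {x52} = {(80,x52)}
  {80} × {x53} = {(80,x53)}
  {78, 79} × {x52} = {(78,x52), (79,x52)}
  {78, 79} × {x53} = {(78,x53), (79,x53)}
  {79} × {x52, x53} = {(79,x52), (79,x53)}
  {79, 80} × {x52} = {(79,x52), (80,x52)}
  {79, 80} × {x53} = {(79,x53), (80,x53)}
  {80} × {x52, x53} = {(80,x52), (80,x53)}
  {78, 79, 80} × {x52} = {(78,x52), (79,x52), (80,x52)}
  {78, 79, 80} × {x53} = {(78,x53), (79,x53), (80,x53)}
  {78, 79} × {x52, x53} = {(78,x52), (78,x53), (79,x52), (79,x53)}
  {79, 80} × {x52, x53} = {(79,x52), (79,x53), (80,x52), (80,x53)}
  {78, 79, 80} × {x52, x53} = {(78,x52), (78,x53), (79,x52), (79,x53), (80,x52), (80,x53)}
These 16 distinct sets form the basis B.
Close under arbitrary unions to get τ_{X×Y}; counting gives |τ_{X×Y}| = 36.


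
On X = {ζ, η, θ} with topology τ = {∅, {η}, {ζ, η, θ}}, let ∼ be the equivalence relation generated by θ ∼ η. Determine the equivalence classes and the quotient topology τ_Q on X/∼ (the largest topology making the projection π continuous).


X/∼ = {[ζ], [η=θ]}; |τ_Q| = 2.

Equivalence classes: [ζ], [η=θ].
Quotient map π: X → X/∼ sends ζ ↦ [ζ], η ↦ [η=θ], θ ↦ [η=θ].
For each subset V ⊆ X/∼, compute π^{-1}(V) ⊆ X and check whether π^{-1}(V) ∈ τ. V is open in τ_Q iff π^{-1}(V) ∈ τ.
  V = {}: π^{-1}(V) = ∅ ∈ τ ✓.
  V = {[ζ]}: π^{-1}(V) = {ζ} ∉ τ ✗.
  V = {[η=θ]}: π^{-1}(V) = {η, θ} ∉ τ ✗.
  V = {[ζ], [η=θ]}: π^{-1}(V) = {ζ, η, θ} ∈ τ ✓.
Open sets in the quotient: τ_Q = {{}, {[ζ], [η=θ]}} (2 elements).


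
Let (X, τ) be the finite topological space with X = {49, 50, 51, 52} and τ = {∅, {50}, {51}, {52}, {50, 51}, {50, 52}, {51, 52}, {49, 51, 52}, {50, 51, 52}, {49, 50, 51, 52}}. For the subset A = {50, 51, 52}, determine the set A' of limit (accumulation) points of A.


A' = {49}

For each x ∈ X, list the open sets U ∈ τ with x ∈ U, then check whether U ∩ (A ∖ {x}) ≠ ∅ for every such U.
  x = 49: opens ∋ x are {49, 51, 52}, {49, 50, 51, 52}; each meets A ∖ {49}, so x IS a limit point.
  x = 50: open {50} ∋ x has {50} ∩ (A ∖ {50}) = ∅, so x is NOT a limit point.
  x = 51: open {51} ∋ x has {51} ∩ (A ∖ {51}) = ∅, so x is NOT a limit point.
  x = 52: open {52} ∋ x has {52} ∩ (A ∖ {52}) = ∅, so x is NOT a limit point.
Collecting: A' = {49}.


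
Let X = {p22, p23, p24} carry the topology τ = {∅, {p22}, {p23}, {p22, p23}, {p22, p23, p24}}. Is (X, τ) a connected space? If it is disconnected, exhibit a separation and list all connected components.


(X, τ) is connected.

Find clopen sets (U ∈ τ with X ∖ U ∈ τ):
  U = ∅, X ∖ U = {p22, p23, p24} — both open, so U is clopen.
  U = {p22, p23, p24}, X ∖ U = ∅ — both open, so U is clopen.
Only trivial clopens (∅ and X) exist, so (X, τ) is connected.
Compute connected components by grouping points that agree on all clopens:
  component: {p22, p23, p24}


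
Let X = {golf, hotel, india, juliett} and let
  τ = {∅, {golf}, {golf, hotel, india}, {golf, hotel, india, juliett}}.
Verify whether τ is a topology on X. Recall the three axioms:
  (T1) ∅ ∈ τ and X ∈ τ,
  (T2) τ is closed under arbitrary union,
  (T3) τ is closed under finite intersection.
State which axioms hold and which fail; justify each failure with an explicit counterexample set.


τ IS a topology on X.

Axiom (T1): ∅ ∈ τ? Yes; X ∈ τ? Yes.
Axiom (T2/T3): check pairwise unions and intersections of members of τ.
All pairwise intersections and unions checked — each lies in τ. Therefore τ satisfies (T1), (T2), (T3): it IS a topology on X.


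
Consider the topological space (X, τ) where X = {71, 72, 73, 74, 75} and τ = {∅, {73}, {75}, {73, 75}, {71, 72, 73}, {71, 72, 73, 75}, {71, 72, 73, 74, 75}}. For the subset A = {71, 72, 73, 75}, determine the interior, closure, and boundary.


int(A) = {71, 72, 73, 75}, cl(A) = {71, 72, 73, 74, 75}, ∂A = {74}.

Closed sets in (X, τ) are complements of opens:
  closed(X, τ) = {∅, {74}, {74, 75}, {71, 72, 74}, {71, 72, 73, 74}, {71, 72, 74, 75}, {71, 72, 73, 74, 75}}.
int(A) = ⋃ {U ∈ τ : U ⊆ A}. Opens contained in A: ∅, {73}, {75}, {73, 75}, {71, 72, 73}, {71, 72, 73, 75}.
Taking the union of these: int(A) = {71, 72, 73, 75}.
cl(A) = ⋂ {C closed : A ⊆ C}. Closed sets containing A: {71, 72, 73, 74, 75}.
Intersecting these: cl(A) = {71, 72, 73, 74, 75}.
∂A = cl(A) ∖ int(A) = {71, 72, 73, 74, 75} ∖ {71, 72, 73, 75} = {74}.


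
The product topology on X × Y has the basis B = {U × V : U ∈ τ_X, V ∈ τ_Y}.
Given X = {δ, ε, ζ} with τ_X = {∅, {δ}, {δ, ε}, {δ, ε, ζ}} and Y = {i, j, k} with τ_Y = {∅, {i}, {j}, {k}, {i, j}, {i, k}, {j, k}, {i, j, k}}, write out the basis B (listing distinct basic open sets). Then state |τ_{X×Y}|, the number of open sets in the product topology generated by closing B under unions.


Basis B = {∅ × ∅, {δ} × {i}, {δ} × {j}, {δ} × {k}, {δ} × {i, j}, {δ} × {i, k}, {δ, ε} × {i}, {δ} × {j, k}, {δ, ε} × {j}, {δ, ε} × {k}, {δ} × {i, j, k}, {δ, ε, ζ} × {i}, {δ, ε, ζ} × {j}, {δ, ε, ζ} × {k}, {δ, ε} × {i, j}, {δ, ε} × {i, k}, {δ, ε} × {j, k}, {δ, ε} × {i, j, k}, {δ, ε, ζ} × {i, j}, {δ, ε, ζ} × {i, k}, {δ, ε, ζ} × {j, k}, {δ, ε, ζ} × {i, j, k}}; |τ_{X×Y}| = 64.

Enumerate products U × V with U ∈ τ_X, V ∈ τ_Y (deduplicated):
  ∅ × ∅ = {} (∅)
  {δ} × {i} = {(δ,i)}
  {δ} × {j} = {(δ,j)}
  {δ} × {k} = {(δ,k)}
  {δ} × {i, j} = {(δ,i), (δ,j)}
  {δ} × {i, k} = {(δ,i), (δ,k)}
  {δ, ε} × {i} = {(δ,i), (ε,i)}
  {δ} × {j, k} = {(δ,j), (δ,k)}
  {δ, ε} × {j} = {(δ,j), (ε,j)}
  {δ, ε} × {k} = {(δ,k), (ε,k)}
  {δ} × {i, j, k} = {(δ,i), (δ,j), (δ,k)}
  {δ, ε, ζ} × {i} = {(δ,i), (ε,i), (ζ,i)}
  {δ, ε, ζ} × {j} = {(δ,j), (ε,j), (ζ,j)}
  {δ, ε, ζ} × {k} = {(δ,k), (ε,k), (ζ,k)}
  {δ, ε} × {i, j} = {(δ,i), (δ,j), (ε,i), (ε,j)}
  {δ, ε} × {i, k} = {(δ,i), (δ,k), (ε,i), (ε,k)}
  {δ, ε} × {j, k} = {(δ,j), (δ,k), (ε,j), (ε,k)}
  {δ, ε} × {i, j, k} = {(δ,i), (δ,j), (δ,k), (ε,i), (ε,j), (ε,k)}
  {δ, ε, ζ} × {i, j} = {(δ,i), (δ,j), (ε,i), (ε,j), (ζ,i), (ζ,j)}
  {δ, ε, ζ} × {i, k} = {(δ,i), (δ,k), (ε,i), (ε,k), (ζ,i), (ζ,k)}
  {δ, ε, ζ} × {j, k} = {(δ,j), (δ,k), (ε,j), (ε,k), (ζ,j), (ζ,k)}
  {δ, ε, ζ} × {i, j, k} = {(δ,i), (δ,j), (δ,k), (ε,i), (ε,j), (ε,k), (ζ,i), (ζ,j), (ζ,k)}
These 22 distinct sets form the basis B.
Close under arbitrary unions to get τ_{X×Y}; counting gives |τ_{X×Y}| = 64.


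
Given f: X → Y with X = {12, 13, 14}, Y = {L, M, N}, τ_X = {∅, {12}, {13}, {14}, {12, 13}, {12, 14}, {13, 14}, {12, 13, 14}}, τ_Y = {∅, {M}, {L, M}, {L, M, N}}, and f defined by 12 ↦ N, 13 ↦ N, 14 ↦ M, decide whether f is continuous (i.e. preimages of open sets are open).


f IS continuous.

Compute f^{-1}(U) for each U ∈ τ_Y:
  U = ∅: f^{-1}(U) = ∅ ∈ τ_X ✓.
  U = {M}: f^{-1}(U) = {14} ∈ τ_X ✓.
  U = {L, M}: f^{-1}(U) = {14} ∈ τ_X ✓.
  U = {L, M, N}: f^{-1}(U) = {12, 13, 14} ∈ τ_X ✓.
Every preimage lies in τ_X, so f IS continuous.


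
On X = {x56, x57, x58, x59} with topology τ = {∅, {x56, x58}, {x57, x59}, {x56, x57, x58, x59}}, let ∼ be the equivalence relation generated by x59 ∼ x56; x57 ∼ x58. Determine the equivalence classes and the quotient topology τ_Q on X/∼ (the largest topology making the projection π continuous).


X/∼ = {[x56=x59], [x57=x58]}; |τ_Q| = 2.

Equivalence classes: [x56=x59], [x57=x58].
Quotient map π: X → X/∼ sends x56 ↦ [x56=x59], x57 ↦ [x57=x58], x58 ↦ [x57=x58], x59 ↦ [x56=x59].
For each subset V ⊆ X/∼, compute π^{-1}(V) ⊆ X and check whether π^{-1}(V) ∈ τ. V is open in τ_Q iff π^{-1}(V) ∈ τ.
  V = {}: π^{-1}(V) = ∅ ∈ τ ✓.
  V = {[x56=x59]}: π^{-1}(V) = {x56, x59} ∉ τ ✗.
  V = {[x57=x58]}: π^{-1}(V) = {x57, x58} ∉ τ ✗.
  V = {[x56=x59], [x57=x58]}: π^{-1}(V) = {x56, x57, x58, x59} ∈ τ ✓.
Open sets in the quotient: τ_Q = {{}, {[x56=x59], [x57=x58]}} (2 elements).


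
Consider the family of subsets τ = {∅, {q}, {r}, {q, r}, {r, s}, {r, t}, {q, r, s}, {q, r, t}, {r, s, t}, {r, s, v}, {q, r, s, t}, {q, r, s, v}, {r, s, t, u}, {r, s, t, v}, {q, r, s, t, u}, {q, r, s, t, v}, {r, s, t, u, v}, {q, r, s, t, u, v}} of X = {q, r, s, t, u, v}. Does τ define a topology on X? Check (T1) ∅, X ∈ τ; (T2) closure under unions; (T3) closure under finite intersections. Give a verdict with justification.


τ IS a topology on X.

Axiom (T1): ∅ ∈ τ? Yes; X ∈ τ? Yes.
Axiom (T2/T3): check pairwise unions and intersections of members of τ.
All pairwise intersections and unions checked — each lies in τ. Therefore τ satisfies (T1), (T2), (T3): it IS a topology on X.


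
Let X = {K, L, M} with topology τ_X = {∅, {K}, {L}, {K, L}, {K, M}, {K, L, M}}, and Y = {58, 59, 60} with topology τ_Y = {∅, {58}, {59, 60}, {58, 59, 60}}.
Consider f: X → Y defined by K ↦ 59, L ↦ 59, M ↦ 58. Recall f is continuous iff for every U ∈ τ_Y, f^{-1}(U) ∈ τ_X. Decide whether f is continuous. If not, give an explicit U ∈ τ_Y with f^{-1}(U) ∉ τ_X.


f is NOT continuous.

Compute f^{-1}(U) for each U ∈ τ_Y:
  U = ∅: f^{-1}(U) = ∅ ∈ τ_X ✓.
  U = {58}: f^{-1}(U) = {M} ∉ τ_X ✗.
  U = {59, 60}: f^{-1}(U) = {K, L} ∈ τ_X ✓.
  U = {58, 59, 60}: f^{-1}(U) = {K, L, M} ∈ τ_X ✓.
Found U = {58} with f^{-1}(U) = {M} not in τ_X. Therefore f is NOT continuous.


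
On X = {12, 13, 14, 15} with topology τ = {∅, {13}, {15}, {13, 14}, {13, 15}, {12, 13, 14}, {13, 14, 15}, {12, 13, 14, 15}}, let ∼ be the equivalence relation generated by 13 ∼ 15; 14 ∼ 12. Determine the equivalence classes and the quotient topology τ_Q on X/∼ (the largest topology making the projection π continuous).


X/∼ = {[12=14], [13=15]}; |τ_Q| = 3.

Equivalence classes: [12=14], [13=15].
Quotient map π: X → X/∼ sends 12 ↦ [12=14], 13 ↦ [13=15], 14 ↦ [12=14], 15 ↦ [13=15].
For each subset V ⊆ X/∼, compute π^{-1}(V) ⊆ X and check whether π^{-1}(V) ∈ τ. V is open in τ_Q iff π^{-1}(V) ∈ τ.
  V = {}: π^{-1}(V) = ∅ ∈ τ ✓.
  V = {[12=14]}: π^{-1}(V) = {12, 14} ∉ τ ✗.
  V = {[13=15]}: π^{-1}(V) = {13, 15} ∈ τ ✓.
  V = {[12=14], [13=15]}: π^{-1}(V) = {12, 13, 14, 15} ∈ τ ✓.
Open sets in the quotient: τ_Q = {{}, {[13=15]}, {[12=14], [13=15]}} (3 elements).


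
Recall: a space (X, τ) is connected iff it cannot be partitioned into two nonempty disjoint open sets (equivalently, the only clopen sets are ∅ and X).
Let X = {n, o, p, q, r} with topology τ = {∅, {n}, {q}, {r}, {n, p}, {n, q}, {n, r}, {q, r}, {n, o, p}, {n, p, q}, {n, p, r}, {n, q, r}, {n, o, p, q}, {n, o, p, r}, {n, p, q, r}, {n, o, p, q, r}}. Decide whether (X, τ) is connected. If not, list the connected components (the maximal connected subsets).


(X, τ) is disconnected; components = [{q}, {r}, {n, o, p}].

Find clopen sets (U ∈ τ with X ∖ U ∈ τ):
  U = ∅, X ∖ U = {n, o, p, q, r} — both open, so U is clopen.
  U = {q}, X ∖ U = {n, o, p, r} — both open, so U is clopen.
  U = {r}, X ∖ U = {n, o, p, q} — both open, so U is clopen.
  U = {q, r}, X ∖ U = {n, o, p} — both open, so U is clopen.
  U = {n, o, p}, X ∖ U = {q, r} — both open, so U is clopen.
  U = {n, o, p, q}, X ∖ U = {r} — both open, so U is clopen.
  U = {n, o, p, r}, X ∖ U = {q} — both open, so U is clopen.
  U = {n, o, p, q, r}, X ∖ U = ∅ — both open, so U is clopen.
Nontrivial clopen(s) exist: e.g. {q}. So (X, τ) is disconnected.
Compute connected components by grouping points that agree on all clopens:
  component: {q}
  component: {r}
  component: {n, o, p}


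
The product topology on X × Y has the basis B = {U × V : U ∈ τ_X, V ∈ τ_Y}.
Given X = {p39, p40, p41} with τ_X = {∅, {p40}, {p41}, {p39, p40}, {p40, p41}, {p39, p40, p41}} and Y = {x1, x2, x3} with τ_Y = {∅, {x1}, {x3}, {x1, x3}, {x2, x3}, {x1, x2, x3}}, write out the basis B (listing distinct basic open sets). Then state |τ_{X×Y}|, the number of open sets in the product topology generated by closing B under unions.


Basis B = {∅ × ∅, {p40} × {x1}, {p40} × {x3}, {p41} × {x1}, {p41} × {x3}, {p39, p40} × {x1}, {p39, p40} × {x3}, {p40} × {x1, x3}, {p40, p41} × {x1}, {p40} × {x2, x3}, {p40, p41} × {x3}, {p41} × {x1, x3}, {p41} × {x2, x3}, {p39, p40, p41} × {x1}, {p39, p40, p41} × {x3}, {p40} × {x1, x2, x3}, {p41} × {x1, x2, x3}, {p39, p40} × {x1, x3}, {p39, p40} × {x2, x3}, {p40, p41} × {x1, x3}, {p40, p41} × {x2, x3}, {p39, p40} × {x1, x2, x3}, {p39, p40, p41} × {x1, x3}, {p39, p40, p41} × {x2, x3}, {p40, p41} × {x1, x2, x3}, {p39, p40, p41} × {x1, x2, x3}}; |τ_{X×Y}| = 108.

Enumerate products U × V with U ∈ τ_X, V ∈ τ_Y (deduplicated):
  ∅ × ∅ = {} (∅)
  {p40} × {x1} = {(p40,x1)}
  {p40} × {x3} = {(p40,x3)}
  {p41} × {x1} = {(p41,x1)}
  {p41} × {x3} = {(p41,x3)}
  {p39, p40} × {x1} = {(p39,x1), (p40,x1)}
  {p39, p40} × {x3} = {(p39,x3), (p40,x3)}
  {p40} × {x1, x3} = {(p40,x1), (p40,x3)}
  {p40, p41} × {x1} = {(p40,x1), (p41,x1)}
  {p40} × {x2, x3} = {(p40,x2), (p40,x3)}
  {p40, p41} × {x3} = {(p40,x3), (p41,x3)}
  {p41} × {x1, x3} = {(p41,x1), (p41,x3)}
  {p41} × {x2, x3} = {(p41,x2), (p41,x3)}
  {p39, p40, p41} × {x1} = {(p39,x1), (p40,x1), (p41,x1)}
  {p39, p40, p41} × {x3} = {(p39,x3), (p40,x3), (p41,x3)}
  {p40} × {x1, x2, x3} = {(p40,x1), (p40,x2), (p40,x3)}
  {p41} × {x1, x2, x3} = {(p41,x1), (p41,x2), (p41,x3)}
  {p39, p40} × {x1, x3} = {(p39,x1), (p39,x3), (p40,x1), (p40,x3)}
  {p39, p40} × {x2, x3} = {(p39,x2), (p39,x3), (p40,x2), (p40,x3)}
  {p40, p41} × {x1, x3} = {(p40,x1), (p40,x3), (p41,x1), (p41,x3)}
  {p40, p41} × {x2, x3} = {(p40,x2), (p40,x3), (p41,x2), (p41,x3)}
  {p39, p40} × {x1, x2, x3} = {(p39,x1), (p39,x2), (p39,x3), (p40,x1), (p40,x2), (p40,x3)}
  {p39, p40, p41} × {x1, x3} = {(p39,x1), (p39,x3), (p40,x1), (p40,x3), (p41,x1), (p41,x3)}
  {p39, p40, p41} × {x2, x3} = {(p39,x2), (p39,x3), (p40,x2), (p40,x3), (p41,x2), (p41,x3)}
  {p40, p41} × {x1, x2, x3} = {(p40,x1), (p40,x2), (p40,x3), (p41,x1), (p41,x2), (p41,x3)}
  {p39, p40, p41} × {x1, x2, x3} = {(p39,x1), (p39,x2), (p39,x3), (p40,x1), (p40,x2), (p40,x3), (p41,x1), (p41,x2), (p41,x3)}
These 26 distinct sets form the basis B.
Close under arbitrary unions to get τ_{X×Y}; counting gives |τ_{X×Y}| = 108.


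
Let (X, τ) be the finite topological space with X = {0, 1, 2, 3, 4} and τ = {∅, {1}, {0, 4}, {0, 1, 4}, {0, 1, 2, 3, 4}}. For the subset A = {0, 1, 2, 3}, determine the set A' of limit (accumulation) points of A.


A' = {2, 3, 4}

For each x ∈ X, list the open sets U ∈ τ with x ∈ U, then check whether U ∩ (A ∖ {x}) ≠ ∅ for every such U.
  x = 0: open {0, 4} ∋ x has {0, 4} ∩ (A ∖ {0}) = ∅, so x is NOT a limit point.
  x = 1: open {1} ∋ x has {1} ∩ (A ∖ {1}) = ∅, so x is NOT a limit point.
  x = 2: opens ∋ x are {0, 1, 2, 3, 4}; each meets A ∖ {2}, so x IS a limit point.
  x = 3: opens ∋ x are {0, 1, 2, 3, 4}; each meets A ∖ {3}, so x IS a limit point.
  x = 4: opens ∋ x are {0, 4}, {0, 1, 4}, {0, 1, 2, 3, 4}; each meets A ∖ {4}, so x IS a limit point.
Collecting: A' = {2, 3, 4}.


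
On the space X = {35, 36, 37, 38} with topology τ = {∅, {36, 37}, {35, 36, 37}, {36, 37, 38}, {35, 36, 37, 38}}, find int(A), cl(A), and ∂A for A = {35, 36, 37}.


int(A) = {35, 36, 37}, cl(A) = {35, 36, 37, 38}, ∂A = {38}.

Closed sets in (X, τ) are complements of opens:
  closed(X, τ) = {∅, {35}, {38}, {35, 38}, {35, 36, 37, 38}}.
int(A) = ⋃ {U ∈ τ : U ⊆ A}. Opens contained in A: ∅, {36, 37}, {35, 36, 37}.
Taking the union of these: int(A) = {35, 36, 37}.
cl(A) = ⋂ {C closed : A ⊆ C}. Closed sets containing A: {35, 36, 37, 38}.
Intersecting these: cl(A) = {35, 36, 37, 38}.
∂A = cl(A) ∖ int(A) = {35, 36, 37, 38} ∖ {35, 36, 37} = {38}.


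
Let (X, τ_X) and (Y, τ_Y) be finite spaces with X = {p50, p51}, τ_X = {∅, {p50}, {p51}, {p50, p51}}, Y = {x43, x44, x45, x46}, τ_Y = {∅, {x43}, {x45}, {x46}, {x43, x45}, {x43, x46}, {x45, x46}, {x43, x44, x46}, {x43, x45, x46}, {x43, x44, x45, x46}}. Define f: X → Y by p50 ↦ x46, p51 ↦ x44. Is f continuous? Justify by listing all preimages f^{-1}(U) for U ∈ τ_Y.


f IS continuous.

Compute f^{-1}(U) for each U ∈ τ_Y:
  U = ∅: f^{-1}(U) = ∅ ∈ τ_X ✓.
  U = {x43}: f^{-1}(U) = ∅ ∈ τ_X ✓.
  U = {x45}: f^{-1}(U) = ∅ ∈ τ_X ✓.
  U = {x46}: f^{-1}(U) = {p50} ∈ τ_X ✓.
  U = {x43, x45}: f^{-1}(U) = ∅ ∈ τ_X ✓.
  U = {x43, x46}: f^{-1}(U) = {p50} ∈ τ_X ✓.
  U = {x45, x46}: f^{-1}(U) = {p50} ∈ τ_X ✓.
  U = {x43, x44, x46}: f^{-1}(U) = {p50, p51} ∈ τ_X ✓.
  U = {x43, x45, x46}: f^{-1}(U) = {p50} ∈ τ_X ✓.
  U = {x43, x44, x45, x46}: f^{-1}(U) = {p50, p51} ∈ τ_X ✓.
Every preimage lies in τ_X, so f IS continuous.


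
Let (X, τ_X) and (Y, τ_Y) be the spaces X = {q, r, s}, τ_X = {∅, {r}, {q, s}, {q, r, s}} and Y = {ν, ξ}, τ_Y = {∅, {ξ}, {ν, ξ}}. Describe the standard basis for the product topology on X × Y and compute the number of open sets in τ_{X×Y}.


Basis B = {∅ × ∅, {r} × {ξ}, {q, s} × {ξ}, {r} × {ν, ξ}, {q, r, s} × {ξ}, {q, s} × {ν, ξ}, {q, r, s} × {ν, ξ}}; |τ_{X×Y}| = 9.

Enumerate products U × V with U ∈ τ_X, V ∈ τ_Y (deduplicated):
  ∅ × ∅ = {} (∅)
  {r} × {ξ} = {(r,ξ)}
  {q, s} × {ξ} = {(q,ξ), (s,ξ)}
  {r} × {ν, ξ} = {(r,ν), (r,ξ)}
  {q, r, s} × {ξ} = {(q,ξ), (r,ξ), (s,ξ)}
  {q, s} × {ν, ξ} = {(q,ν), (q,ξ), (s,ν), (s,ξ)}
  {q, r, s} × {ν, ξ} = {(q,ν), (q,ξ), (r,ν), (r,ξ), (s,ν), (s,ξ)}
These 7 distinct sets form the basis B.
Close under arbitrary unions to get τ_{X×Y}; counting gives |τ_{X×Y}| = 9.


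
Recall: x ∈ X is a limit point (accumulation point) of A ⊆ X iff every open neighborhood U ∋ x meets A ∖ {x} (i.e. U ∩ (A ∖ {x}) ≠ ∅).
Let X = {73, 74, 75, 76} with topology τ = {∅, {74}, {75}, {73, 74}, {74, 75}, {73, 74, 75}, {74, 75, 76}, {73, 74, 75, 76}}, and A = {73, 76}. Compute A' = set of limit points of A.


A' = ∅

For each x ∈ X, list the open sets U ∈ τ with x ∈ U, then check whether U ∩ (A ∖ {x}) ≠ ∅ for every such U.
  x = 73: open {73, 74} ∋ x has {73, 74} ∩ (A ∖ {73}) = ∅, so x is NOT a limit point.
  x = 74: open {74} ∋ x has {74} ∩ (A ∖ {74}) = ∅, so x is NOT a limit point.
  x = 75: open {75} ∋ x has {75} ∩ (A ∖ {75}) = ∅, so x is NOT a limit point.
  x = 76: open {74, 75, 76} ∋ x has {74, 75, 76} ∩ (A ∖ {76}) = ∅, so x is NOT a limit point.
Collecting: A' = ∅.


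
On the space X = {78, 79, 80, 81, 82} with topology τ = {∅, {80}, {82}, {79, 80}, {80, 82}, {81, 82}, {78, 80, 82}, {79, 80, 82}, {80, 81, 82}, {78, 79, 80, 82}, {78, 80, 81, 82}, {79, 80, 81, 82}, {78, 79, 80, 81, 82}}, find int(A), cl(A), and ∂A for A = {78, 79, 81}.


int(A) = ∅, cl(A) = {78, 79, 81}, ∂A = {78, 79, 81}.

Closed sets in (X, τ) are complements of opens:
  closed(X, τ) = {∅, {78}, {79}, {81}, {78, 79}, {78, 81}, {79, 81}, {78, 79, 80}, {78, 79, 81}, {78, 81, 82}, {78, 79, 80, 81}, {78, 79, 81, 82}, {78, 79, 80, 81, 82}}.
int(A) = ⋃ {U ∈ τ : U ⊆ A}. Opens contained in A: ∅.
Taking the union of these: int(A) = ∅.
cl(A) = ⋂ {C closed : A ⊆ C}. Closed sets containing A: {78, 79, 81}, {78, 79, 80, 81}, {78, 79, 81, 82}, {78, 79, 80, 81, 82}.
Intersecting these: cl(A) = {78, 79, 81}.
∂A = cl(A) ∖ int(A) = {78, 79, 81} ∖ ∅ = {78, 79, 81}.


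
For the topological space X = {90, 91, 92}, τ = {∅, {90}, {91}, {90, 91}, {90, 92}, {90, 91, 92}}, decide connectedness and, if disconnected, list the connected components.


(X, τ) is disconnected; components = [{91}, {90, 92}].

Find clopen sets (U ∈ τ with X ∖ U ∈ τ):
  U = ∅, X ∖ U = {90, 91, 92} — both open, so U is clopen.
  U = {91}, X ∖ U = {90, 92} — both open, so U is clopen.
  U = {90, 92}, X ∖ U = {91} — both open, so U is clopen.
  U = {90, 91, 92}, X ∖ U = ∅ — both open, so U is clopen.
Nontrivial clopen(s) exist: e.g. {91}. So (X, τ) is disconnected.
Compute connected components by grouping points that agree on all clopens:
  component: {91}
  component: {90, 92}


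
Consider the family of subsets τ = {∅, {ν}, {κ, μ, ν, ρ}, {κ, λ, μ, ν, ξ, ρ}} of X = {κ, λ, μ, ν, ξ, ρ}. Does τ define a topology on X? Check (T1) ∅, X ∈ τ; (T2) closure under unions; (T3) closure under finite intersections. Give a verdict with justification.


τ IS a topology on X.

Axiom (T1): ∅ ∈ τ? Yes; X ∈ τ? Yes.
Axiom (T2/T3): check pairwise unions and intersections of members of τ.
All pairwise intersections and unions checked — each lies in τ. Therefore τ satisfies (T1), (T2), (T3): it IS a topology on X.


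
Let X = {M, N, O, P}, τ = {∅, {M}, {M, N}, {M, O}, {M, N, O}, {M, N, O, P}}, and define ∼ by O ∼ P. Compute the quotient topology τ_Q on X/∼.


X/∼ = {[M], [N], [O=P]}; |τ_Q| = 4.

Equivalence classes: [M], [N], [O=P].
Quotient map π: X → X/∼ sends M ↦ [M], N ↦ [N], O ↦ [O=P], P ↦ [O=P].
For each subset V ⊆ X/∼, compute π^{-1}(V) ⊆ X and check whether π^{-1}(V) ∈ τ. V is open in τ_Q iff π^{-1}(V) ∈ τ.
  V = {}: π^{-1}(V) = ∅ ∈ τ ✓.
  V = {[M]}: π^{-1}(V) = {M} ∈ τ ✓.
  V = {[N]}: π^{-1}(V) = {N} ∉ τ ✗.
  V = {[M], [N]}: π^{-1}(V) = {M, N} ∈ τ ✓.
  V = {[O=P]}: π^{-1}(V) = {O, P} ∉ τ ✗.
  V = {[M], [O=P]}: π^{-1}(V) = {M, O, P} ∉ τ ✗.
  V = {[N], [O=P]}: π^{-1}(V) = {N, O, P} ∉ τ ✗.
  V = {[M], [N], [O=P]}: π^{-1}(V) = {M, N, O, P} ∈ τ ✓.
Open sets in the quotient: τ_Q = {{}, {[M]}, {[M], [N]}, {[M], [N], [O=P]}} (4 elements).


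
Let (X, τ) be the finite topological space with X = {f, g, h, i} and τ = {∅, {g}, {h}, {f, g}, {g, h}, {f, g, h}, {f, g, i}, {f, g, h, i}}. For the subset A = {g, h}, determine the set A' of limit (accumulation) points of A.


A' = {f, i}

For each x ∈ X, list the open sets U ∈ τ with x ∈ U, then check whether U ∩ (A ∖ {x}) ≠ ∅ for every such U.
  x = f: opens ∋ x are {f, g}, {f, g, h}, {f, g, i}, {f, g, h, i}; each meets A ∖ {f}, so x IS a limit point.
  x = g: open {g} ∋ x has {g} ∩ (A ∖ {g}) = ∅, so x is NOT a limit point.
  x = h: open {h} ∋ x has {h} ∩ (A ∖ {h}) = ∅, so x is NOT a limit point.
  x = i: opens ∋ x are {f, g, i}, {f, g, h, i}; each meets A ∖ {i}, so x IS a limit point.
Collecting: A' = {f, i}.


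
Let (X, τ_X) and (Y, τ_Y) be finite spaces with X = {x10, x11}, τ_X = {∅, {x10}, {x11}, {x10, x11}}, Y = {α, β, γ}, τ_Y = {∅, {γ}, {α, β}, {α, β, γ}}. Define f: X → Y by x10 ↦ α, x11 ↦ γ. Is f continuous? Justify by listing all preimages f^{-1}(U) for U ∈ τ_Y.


f IS continuous.

Compute f^{-1}(U) for each U ∈ τ_Y:
  U = ∅: f^{-1}(U) = ∅ ∈ τ_X ✓.
  U = {γ}: f^{-1}(U) = {x11} ∈ τ_X ✓.
  U = {α, β}: f^{-1}(U) = {x10} ∈ τ_X ✓.
  U = {α, β, γ}: f^{-1}(U) = {x10, x11} ∈ τ_X ✓.
Every preimage lies in τ_X, so f IS continuous.


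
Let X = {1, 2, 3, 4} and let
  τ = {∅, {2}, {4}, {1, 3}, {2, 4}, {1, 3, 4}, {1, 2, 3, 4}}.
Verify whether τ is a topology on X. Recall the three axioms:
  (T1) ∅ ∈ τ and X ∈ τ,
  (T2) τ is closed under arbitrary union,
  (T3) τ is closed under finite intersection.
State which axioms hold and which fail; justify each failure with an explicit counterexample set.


τ is NOT a topology on X.

Axiom (T1): ∅ ∈ τ? Yes; X ∈ τ? Yes.
Axiom (T2/T3): check pairwise unions and intersections of members of τ.
Counterexample for (T2): {2} ∪ {1, 3} = {1, 2, 3} ∉ τ. Therefore τ is NOT a topology.


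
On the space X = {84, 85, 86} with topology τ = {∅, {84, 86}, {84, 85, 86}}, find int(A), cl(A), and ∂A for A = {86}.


int(A) = ∅, cl(A) = {84, 85, 86}, ∂A = {84, 85, 86}.

Closed sets in (X, τ) are complements of opens:
  closed(X, τ) = {∅, {85}, {84, 85, 86}}.
int(A) = ⋃ {U ∈ τ : U ⊆ A}. Opens contained in A: ∅.
Taking the union of these: int(A) = ∅.
cl(A) = ⋂ {C closed : A ⊆ C}. Closed sets containing A: {84, 85, 86}.
Intersecting these: cl(A) = {84, 85, 86}.
∂A = cl(A) ∖ int(A) = {84, 85, 86} ∖ ∅ = {84, 85, 86}.


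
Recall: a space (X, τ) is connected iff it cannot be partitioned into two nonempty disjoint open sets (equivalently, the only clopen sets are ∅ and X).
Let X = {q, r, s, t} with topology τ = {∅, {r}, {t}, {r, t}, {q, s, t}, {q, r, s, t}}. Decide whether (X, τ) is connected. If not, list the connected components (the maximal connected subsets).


(X, τ) is disconnected; components = [{r}, {q, s, t}].

Find clopen sets (U ∈ τ with X ∖ U ∈ τ):
  U = ∅, X ∖ U = {q, r, s, t} — both open, so U is clopen.
  U = {r}, X ∖ U = {q, s, t} — both open, so U is clopen.
  U = {q, s, t}, X ∖ U = {r} — both open, so U is clopen.
  U = {q, r, s, t}, X ∖ U = ∅ — both open, so U is clopen.
Nontrivial clopen(s) exist: e.g. {r}. So (X, τ) is disconnected.
Compute connected components by grouping points that agree on all clopens:
  component: {r}
  component: {q, s, t}


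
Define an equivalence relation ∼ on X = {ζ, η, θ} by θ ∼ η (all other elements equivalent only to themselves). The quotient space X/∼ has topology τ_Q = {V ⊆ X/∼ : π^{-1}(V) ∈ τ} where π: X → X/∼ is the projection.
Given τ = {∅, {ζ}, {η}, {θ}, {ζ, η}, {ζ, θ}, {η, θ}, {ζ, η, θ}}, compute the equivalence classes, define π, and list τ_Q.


X/∼ = {[ζ], [η=θ]}; |τ_Q| = 4.

Equivalence classes: [ζ], [η=θ].
Quotient map π: X → X/∼ sends ζ ↦ [ζ], η ↦ [η=θ], θ ↦ [η=θ].
For each subset V ⊆ X/∼, compute π^{-1}(V) ⊆ X and check whether π^{-1}(V) ∈ τ. V is open in τ_Q iff π^{-1}(V) ∈ τ.
  V = {}: π^{-1}(V) = ∅ ∈ τ ✓.
  V = {[ζ]}: π^{-1}(V) = {ζ} ∈ τ ✓.
  V = {[η=θ]}: π^{-1}(V) = {η, θ} ∈ τ ✓.
  V = {[ζ], [η=θ]}: π^{-1}(V) = {ζ, η, θ} ∈ τ ✓.
Open sets in the quotient: τ_Q = {{}, {[ζ]}, {[η=θ]}, {[ζ], [η=θ]}} (4 elements).


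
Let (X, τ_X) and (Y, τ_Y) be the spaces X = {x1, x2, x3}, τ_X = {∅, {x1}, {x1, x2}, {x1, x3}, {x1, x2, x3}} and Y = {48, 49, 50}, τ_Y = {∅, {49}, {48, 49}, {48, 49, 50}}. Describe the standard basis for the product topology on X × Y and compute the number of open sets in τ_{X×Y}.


Basis B = {∅ × ∅, {x1} × {49}, {x1} × {48, 49}, {x1, x2} × {49}, {x1, x3} × {49}, {x1} × {48, 49, 50}, {x1, x2, x3} × {49}, {x1, x2} × {48, 49}, {x1, x3} × {48, 49}, {x1, x2} × {48, 49, 50}, {x1, x3} × {48, 49, 50}, {x1, x2, x3} × {48, 49}, {x1, x2, x3} × {48, 49, 50}}; |τ_{X×Y}| = 30.

Enumerate products U × V with U ∈ τ_X, V ∈ τ_Y (deduplicated):
  ∅ × ∅ = {} (∅)
  {x1} × {49} = {(x1,49)}
  {x1} × {48, 49} = {(x1,48), (x1,49)}
  {x1, x2} × {49} = {(x1,49), (x2,49)}
  {x1, x3} × {49} = {(x1,49), (x3,49)}
  {x1} × {48, 49, 50} = {(x1,48), (x1,49), (x1,50)}
  {x1, x2, x3} × {49} = {(x1,49), (x2,49), (x3,49)}
  {x1, x2} × {48, 49} = {(x1,48), (x1,49), (x2,48), (x2,49)}
  {x1, x3} × {48, 49} = {(x1,48), (x1,49), (x3,48), (x3,49)}
  {x1, x2} × {48, 49, 50} = {(x1,48), (x1,49), (x1,50), (x2,48), (x2,49), (x2,50)}
  {x1, x3} × {48, 49, 50} = {(x1,48), (x1,49), (x1,50), (x3,48), (x3,49), (x3,50)}
  {x1, x2, x3} × {48, 49} = {(x1,48), (x1,49), (x2,48), (x2,49), (x3,48), (x3,49)}
  {x1, x2, x3} × {48, 49, 50} = {(x1,48), (x1,49), (x1,50), (x2,48), (x2,49), (x2,50), (x3,48), (x3,49), (x3,50)}
These 13 distinct sets form the basis B.
Close under arbitrary unions to get τ_{X×Y}; counting gives |τ_{X×Y}| = 30.


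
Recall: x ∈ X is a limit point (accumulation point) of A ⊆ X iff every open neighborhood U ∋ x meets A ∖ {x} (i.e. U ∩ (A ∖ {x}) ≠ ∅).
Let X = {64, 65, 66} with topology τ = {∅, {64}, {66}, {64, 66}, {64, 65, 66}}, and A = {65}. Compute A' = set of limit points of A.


A' = ∅

For each x ∈ X, list the open sets U ∈ τ with x ∈ U, then check whether U ∩ (A ∖ {x}) ≠ ∅ for every such U.
  x = 64: open {64} ∋ x has {64} ∩ (A ∖ {64}) = ∅, so x is NOT a limit point.
  x = 65: open {64, 65, 66} ∋ x has {64, 65, 66} ∩ (A ∖ {65}) = ∅, so x is NOT a limit point.
  x = 66: open {66} ∋ x has {66} ∩ (A ∖ {66}) = ∅, so x is NOT a limit point.
Collecting: A' = ∅.


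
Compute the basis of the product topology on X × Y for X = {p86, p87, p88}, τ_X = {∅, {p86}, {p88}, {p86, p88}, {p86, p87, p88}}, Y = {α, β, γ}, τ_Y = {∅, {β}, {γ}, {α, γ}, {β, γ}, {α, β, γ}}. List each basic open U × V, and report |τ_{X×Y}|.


Basis B = {∅ × ∅, {p86} × {β}, {p86} × {γ}, {p88} × {β}, {p88} × {γ}, {p86} × {α, γ}, {p86} × {β, γ}, {p86, p88} × {β}, {p86, p88} × {γ}, {p88} × {α, γ}, {p88} × {β, γ}, {p86} × {α, β, γ}, {p86, p87, p88} × {β}, {p86, p87, p88} × {γ}, {p88} × {α, β, γ}, {p86, p88} × {α, γ}, {p86, p88} × {β, γ}, {p86, p88} × {α, β, γ}, {p86, p87, p88} × {α, γ}, {p86, p87, p88} × {β, γ}, {p86, p87, p88} × {α, β, γ}}; |τ_{X×Y}| = 70.

Enumerate products U × V with U ∈ τ_X, V ∈ τ_Y (deduplicated):
  ∅ × ∅ = {} (∅)
  {p86} × {β} = {(p86,β)}
  {p86} × {γ} = {(p86,γ)}
  {p88} × {β} = {(p88,β)}
  {p88} × {γ} = {(p88,γ)}
  {p86} × {α, γ} = {(p86,α), (p86,γ)}
  {p86} × {β, γ} = {(p86,β), (p86,γ)}
  {p86, p88} × {β} = {(p86,β), (p88,β)}
  {p86, p88} × {γ} = {(p86,γ), (p88,γ)}
  {p88} × {α, γ} = {(p88,α), (p88,γ)}
  {p88} × {β, γ} = {(p88,β), (p88,γ)}
  {p86} × {α, β, γ} = {(p86,α), (p86,β), (p86,γ)}
  {p86, p87, p88} × {β} = {(p86,β), (p87,β), (p88,β)}
  {p86, p87, p88} × {γ} = {(p86,γ), (p87,γ), (p88,γ)}
  {p88} × {α, β, γ} = {(p88,α), (p88,β), (p88,γ)}
  {p86, p88} × {α, γ} = {(p86,α), (p86,γ), (p88,α), (p88,γ)}
  {p86, p88} × {β, γ} = {(p86,β), (p86,γ), (p88,β), (p88,γ)}
  {p86, p88} × {α, β, γ} = {(p86,α), (p86,β), (p86,γ), (p88,α), (p88,β), (p88,γ)}
  {p86, p87, p88} × {α, γ} = {(p86,α), (p86,γ), (p87,α), (p87,γ), (p88,α), (p88,γ)}
  {p86, p87, p88} × {β, γ} = {(p86,β), (p86,γ), (p87,β), (p87,γ), (p88,β), (p88,γ)}
  {p86, p87, p88} × {α, β, γ} = {(p86,α), (p86,β), (p86,γ), (p87,α), (p87,β), (p87,γ), (p88,α), (p88,β), (p88,γ)}
These 21 distinct sets form the basis B.
Close under arbitrary unions to get τ_{X×Y}; counting gives |τ_{X×Y}| = 70.


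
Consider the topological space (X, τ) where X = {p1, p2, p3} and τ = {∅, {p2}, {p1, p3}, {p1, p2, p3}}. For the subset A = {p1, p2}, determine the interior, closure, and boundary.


int(A) = {p2}, cl(A) = {p1, p2, p3}, ∂A = {p1, p3}.

Closed sets in (X, τ) are complements of opens:
  closed(X, τ) = {∅, {p2}, {p1, p3}, {p1, p2, p3}}.
int(A) = ⋃ {U ∈ τ : U ⊆ A}. Opens contained in A: ∅, {p2}.
Taking the union of these: int(A) = {p2}.
cl(A) = ⋂ {C closed : A ⊆ C}. Closed sets containing A: {p1, p2, p3}.
Intersecting these: cl(A) = {p1, p2, p3}.
∂A = cl(A) ∖ int(A) = {p1, p2, p3} ∖ {p2} = {p1, p3}.


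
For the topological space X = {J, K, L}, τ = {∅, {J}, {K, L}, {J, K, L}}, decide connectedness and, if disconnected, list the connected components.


(X, τ) is disconnected; components = [{J}, {K, L}].

Find clopen sets (U ∈ τ with X ∖ U ∈ τ):
  U = ∅, X ∖ U = {J, K, L} — both open, so U is clopen.
  U = {J}, X ∖ U = {K, L} — both open, so U is clopen.
  U = {K, L}, X ∖ U = {J} — both open, so U is clopen.
  U = {J, K, L}, X ∖ U = ∅ — both open, so U is clopen.
Nontrivial clopen(s) exist: e.g. {K, L}. So (X, τ) is disconnected.
Compute connected components by grouping points that agree on all clopens:
  component: {J}
  component: {K, L}


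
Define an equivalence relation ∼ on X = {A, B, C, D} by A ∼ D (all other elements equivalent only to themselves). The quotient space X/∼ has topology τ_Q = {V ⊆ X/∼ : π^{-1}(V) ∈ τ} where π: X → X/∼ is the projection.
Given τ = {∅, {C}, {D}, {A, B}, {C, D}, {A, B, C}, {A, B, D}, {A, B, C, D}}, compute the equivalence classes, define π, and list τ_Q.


X/∼ = {[A=D], [B], [C]}; |τ_Q| = 4.

Equivalence classes: [A=D], [B], [C].
Quotient map π: X → X/∼ sends A ↦ [A=D], B ↦ [B], C ↦ [C], D ↦ [A=D].
For each subset V ⊆ X/∼, compute π^{-1}(V) ⊆ X and check whether π^{-1}(V) ∈ τ. V is open in τ_Q iff π^{-1}(V) ∈ τ.
  V = {}: π^{-1}(V) = ∅ ∈ τ ✓.
  V = {[A=D]}: π^{-1}(V) = {A, D} ∉ τ ✗.
  V = {[B]}: π^{-1}(V) = {B} ∉ τ ✗.
  V = {[A=D], [B]}: π^{-1}(V) = {A, B, D} ∈ τ ✓.
  V = {[C]}: π^{-1}(V) = {C} ∈ τ ✓.
  V = {[A=D], [C]}: π^{-1}(V) = {A, C, D} ∉ τ ✗.
  V = {[B], [C]}: π^{-1}(V) = {B, C} ∉ τ ✗.
  V = {[A=D], [B], [C]}: π^{-1}(V) = {A, B, C, D} ∈ τ ✓.
Open sets in the quotient: τ_Q = {{}, {[A=D], [B]}, {[C]}, {[A=D], [B], [C]}} (4 elements).


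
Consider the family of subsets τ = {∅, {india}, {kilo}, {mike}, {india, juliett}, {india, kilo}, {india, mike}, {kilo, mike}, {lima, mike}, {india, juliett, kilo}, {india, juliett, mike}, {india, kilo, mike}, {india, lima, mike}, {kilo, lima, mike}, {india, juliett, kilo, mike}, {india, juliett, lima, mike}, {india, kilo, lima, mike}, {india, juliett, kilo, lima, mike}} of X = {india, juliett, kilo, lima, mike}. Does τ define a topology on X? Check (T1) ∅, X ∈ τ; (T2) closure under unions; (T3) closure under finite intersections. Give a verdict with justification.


τ IS a topology on X.

Axiom (T1): ∅ ∈ τ? Yes; X ∈ τ? Yes.
Axiom (T2/T3): check pairwise unions and intersections of members of τ.
All pairwise intersections and unions checked — each lies in τ. Therefore τ satisfies (T1), (T2), (T3): it IS a topology on X.


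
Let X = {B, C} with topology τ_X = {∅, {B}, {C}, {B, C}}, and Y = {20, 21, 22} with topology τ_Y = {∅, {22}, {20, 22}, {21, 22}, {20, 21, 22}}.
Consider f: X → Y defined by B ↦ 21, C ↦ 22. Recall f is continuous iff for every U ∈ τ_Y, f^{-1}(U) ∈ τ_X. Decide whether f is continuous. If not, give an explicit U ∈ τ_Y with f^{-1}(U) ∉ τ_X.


f IS continuous.

Compute f^{-1}(U) for each U ∈ τ_Y:
  U = ∅: f^{-1}(U) = ∅ ∈ τ_X ✓.
  U = {22}: f^{-1}(U) = {C} ∈ τ_X ✓.
  U = {20, 22}: f^{-1}(U) = {C} ∈ τ_X ✓.
  U = {21, 22}: f^{-1}(U) = {B, C} ∈ τ_X ✓.
  U = {20, 21, 22}: f^{-1}(U) = {B, C} ∈ τ_X ✓.
Every preimage lies in τ_X, so f IS continuous.


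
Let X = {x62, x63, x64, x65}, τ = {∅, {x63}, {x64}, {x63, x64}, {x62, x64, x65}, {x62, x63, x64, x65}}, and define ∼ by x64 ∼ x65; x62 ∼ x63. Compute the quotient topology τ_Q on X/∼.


X/∼ = {[x62=x63], [x64=x65]}; |τ_Q| = 2.

Equivalence classes: [x62=x63], [x64=x65].
Quotient map π: X → X/∼ sends x62 ↦ [x62=x63], x63 ↦ [x62=x63], x64 ↦ [x64=x65], x65 ↦ [x64=x65].
For each subset V ⊆ X/∼, compute π^{-1}(V) ⊆ X and check whether π^{-1}(V) ∈ τ. V is open in τ_Q iff π^{-1}(V) ∈ τ.
  V = {}: π^{-1}(V) = ∅ ∈ τ ✓.
  V = {[x62=x63]}: π^{-1}(V) = {x62, x63} ∉ τ ✗.
  V = {[x64=x65]}: π^{-1}(V) = {x64, x65} ∉ τ ✗.
  V = {[x62=x63], [x64=x65]}: π^{-1}(V) = {x62, x63, x64, x65} ∈ τ ✓.
Open sets in the quotient: τ_Q = {{}, {[x62=x63], [x64=x65]}} (2 elements).


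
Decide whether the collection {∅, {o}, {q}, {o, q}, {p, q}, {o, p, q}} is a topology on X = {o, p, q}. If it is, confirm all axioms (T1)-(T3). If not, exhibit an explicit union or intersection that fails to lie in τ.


τ IS a topology on X.

Axiom (T1): ∅ ∈ τ? Yes; X ∈ τ? Yes.
Axiom (T2/T3): check pairwise unions and intersections of members of τ.
All pairwise intersections and unions checked — each lies in τ. Therefore τ satisfies (T1), (T2), (T3): it IS a topology on X.


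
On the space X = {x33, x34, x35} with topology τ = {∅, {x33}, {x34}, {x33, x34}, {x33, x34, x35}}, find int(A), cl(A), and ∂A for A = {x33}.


int(A) = {x33}, cl(A) = {x33, x35}, ∂A = {x35}.

Closed sets in (X, τ) are complements of opens:
  closed(X, τ) = {∅, {x35}, {x33, x35}, {x34, x35}, {x33, x34, x35}}.
int(A) = ⋃ {U ∈ τ : U ⊆ A}. Opens contained in A: ∅, {x33}.
Taking the union of these: int(A) = {x33}.
cl(A) = ⋂ {C closed : A ⊆ C}. Closed sets containing A: {x33, x35}, {x33, x34, x35}.
Intersecting these: cl(A) = {x33, x35}.
∂A = cl(A) ∖ int(A) = {x33, x35} ∖ {x33} = {x35}.
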